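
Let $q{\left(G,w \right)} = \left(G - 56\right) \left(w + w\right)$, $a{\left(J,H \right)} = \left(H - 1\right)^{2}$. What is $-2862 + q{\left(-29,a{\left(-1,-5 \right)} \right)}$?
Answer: $-8982$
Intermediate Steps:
$a{\left(J,H \right)} = \left(-1 + H\right)^{2}$
$q{\left(G,w \right)} = 2 w \left(-56 + G\right)$ ($q{\left(G,w \right)} = \left(-56 + G\right) 2 w = 2 w \left(-56 + G\right)$)
$-2862 + q{\left(-29,a{\left(-1,-5 \right)} \right)} = -2862 + 2 \left(-1 - 5\right)^{2} \left(-56 - 29\right) = -2862 + 2 \left(-6\right)^{2} \left(-85\right) = -2862 + 2 \cdot 36 \left(-85\right) = -2862 - 6120 = -8982$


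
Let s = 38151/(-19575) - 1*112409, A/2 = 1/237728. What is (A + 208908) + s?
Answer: 8315768469493/86176400 ≈ 96497.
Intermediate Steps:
A = 1/118864 (A = 2/237728 = 2*(1/237728) = 1/118864 ≈ 8.4130e-6)
s = -81497938/725 (s = 38151*(-1/19575) - 112409 = -1413/725 - 112409 = -81497938/725 ≈ -1.1241e+5)
(A + 208908) + s = (1/118864 + 208908) - 81497938/725 = 24831640513/118864 - 81497938/725 = 8315768469493/86176400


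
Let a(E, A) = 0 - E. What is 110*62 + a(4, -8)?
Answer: 6816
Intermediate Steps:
a(E, A) = -E
110*62 + a(4, -8) = 110*62 - 1*4 = 6820 - 4 = 6816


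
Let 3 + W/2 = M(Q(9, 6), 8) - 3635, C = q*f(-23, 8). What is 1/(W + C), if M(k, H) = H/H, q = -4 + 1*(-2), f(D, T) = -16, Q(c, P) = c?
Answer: -1/7178 ≈ -0.00013931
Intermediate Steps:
q = -6 (q = -4 - 2 = -6)
M(k, H) = 1
C = 96 (C = -6*(-16) = 96)
W = -7274 (W = -6 + 2*(1 - 3635) = -6 + 2*(-3634) = -6 - 7268 = -7274)
1/(W + C) = 1/(-7274 + 96) = 1/(-7178) = -1/7178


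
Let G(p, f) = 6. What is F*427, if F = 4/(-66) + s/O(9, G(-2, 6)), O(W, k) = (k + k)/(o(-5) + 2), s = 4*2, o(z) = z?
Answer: -29036/33 ≈ -879.88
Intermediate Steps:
s = 8
O(W, k) = -2*k/3 (O(W, k) = (k + k)/(-5 + 2) = (2*k)/(-3) = (2*k)*(-⅓) = -2*k/3)
F = -68/33 (F = 4/(-66) + 8/((-⅔*6)) = 4*(-1/66) + 8/(-4) = -2/33 + 8*(-¼) = -2/33 - 2 = -68/33 ≈ -2.0606)
F*427 = -68/33*427 = -29036/33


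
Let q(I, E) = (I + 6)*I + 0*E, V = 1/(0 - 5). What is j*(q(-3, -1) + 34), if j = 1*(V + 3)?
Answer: 70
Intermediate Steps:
V = -1/5 (V = 1/(-5) = -1/5 ≈ -0.20000)
q(I, E) = I*(6 + I) (q(I, E) = (6 + I)*I + 0 = I*(6 + I) + 0 = I*(6 + I))
j = 14/5 (j = 1*(-1/5 + 3) = 1*(14/5) = 14/5 ≈ 2.8000)
j*(q(-3, -1) + 34) = 14*(-3*(6 - 3) + 34)/5 = 14*(-3*3 + 34)/5 = 14*(-9 + 34)/5 = (14/5)*25 = 70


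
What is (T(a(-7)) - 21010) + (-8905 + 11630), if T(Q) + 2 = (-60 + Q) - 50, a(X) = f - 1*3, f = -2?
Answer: -18402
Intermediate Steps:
a(X) = -5 (a(X) = -2 - 1*3 = -2 - 3 = -5)
T(Q) = -112 + Q (T(Q) = -2 + ((-60 + Q) - 50) = -2 + (-110 + Q) = -112 + Q)
(T(a(-7)) - 21010) + (-8905 + 11630) = ((-112 - 5) - 21010) + (-8905 + 11630) = (-117 - 21010) + 2725 = -21127 + 2725 = -18402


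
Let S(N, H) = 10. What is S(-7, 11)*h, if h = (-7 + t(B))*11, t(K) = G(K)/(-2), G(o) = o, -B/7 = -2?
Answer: -1540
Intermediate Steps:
B = 14 (B = -7*(-2) = 14)
t(K) = -K/2 (t(K) = K/(-2) = K*(-½) = -K/2)
h = -154 (h = (-7 - ½*14)*11 = (-7 - 7)*11 = -14*11 = -154)
S(-7, 11)*h = 10*(-154) = -1540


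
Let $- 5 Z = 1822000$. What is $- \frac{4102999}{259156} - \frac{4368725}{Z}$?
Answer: $- \frac{3629515395}{944364464} \approx -3.8433$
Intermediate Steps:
$Z = -364400$ ($Z = \left(- \frac{1}{5}\right) 1822000 = -364400$)
$- \frac{4102999}{259156} - \frac{4368725}{Z} = - \frac{4102999}{259156} - \frac{4368725}{-364400} = \left(-4102999\right) \frac{1}{259156} - - \frac{174749}{14576} = - \frac{4102999}{259156} + \frac{174749}{14576} = - \frac{3629515395}{944364464}$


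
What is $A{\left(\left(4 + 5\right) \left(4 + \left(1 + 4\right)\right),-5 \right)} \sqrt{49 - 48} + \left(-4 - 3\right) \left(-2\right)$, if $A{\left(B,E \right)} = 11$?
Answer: $25$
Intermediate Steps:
$A{\left(\left(4 + 5\right) \left(4 + \left(1 + 4\right)\right),-5 \right)} \sqrt{49 - 48} + \left(-4 - 3\right) \left(-2\right) = 11 \sqrt{49 - 48} + \left(-4 - 3\right) \left(-2\right) = 11 \sqrt{1} - -14 = 11 \cdot 1 + 14 = 11 + 14 = 25$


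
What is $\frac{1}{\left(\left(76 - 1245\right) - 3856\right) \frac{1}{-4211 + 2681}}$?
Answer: $\frac{102}{335} \approx 0.30448$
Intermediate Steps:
$\frac{1}{\left(\left(76 - 1245\right) - 3856\right) \frac{1}{-4211 + 2681}} = \frac{1}{\left(\left(76 - 1245\right) - 3856\right) \frac{1}{-1530}} = \frac{1}{\left(-1169 - 3856\right) \left(- \frac{1}{1530}\right)} = \frac{1}{\left(-5025\right) \left(- \frac{1}{1530}\right)} = \frac{1}{\frac{335}{102}} = \frac{102}{335}$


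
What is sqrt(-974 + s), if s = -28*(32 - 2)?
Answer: I*sqrt(1814) ≈ 42.591*I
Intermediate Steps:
s = -840 (s = -28*30 = -840)
sqrt(-974 + s) = sqrt(-974 - 840) = sqrt(-1814) = I*sqrt(1814)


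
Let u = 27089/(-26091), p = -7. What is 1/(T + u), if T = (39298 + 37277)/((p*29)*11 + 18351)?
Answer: 420534738/1561297823 ≈ 0.26935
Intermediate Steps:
u = -27089/26091 (u = 27089*(-1/26091) = -27089/26091 ≈ -1.0382)
T = 76575/16118 (T = (39298 + 37277)/(-7*29*11 + 18351) = 76575/(-203*11 + 18351) = 76575/(-2233 + 18351) = 76575/16118 ≈ 4.7509)
1/(T + u) = 1/(76575/16118 - 27089/26091) = 1/(1561297823/420534738) = 420534738/1561297823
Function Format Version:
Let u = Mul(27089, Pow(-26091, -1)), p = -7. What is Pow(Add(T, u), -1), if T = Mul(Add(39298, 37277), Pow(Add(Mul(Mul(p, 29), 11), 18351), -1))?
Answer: Rational(420534738, 1561297823) ≈ 0.26935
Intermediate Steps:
u = Rational(-27089, 26091) (u = Mul(27089, Rational(-1, 26091)) = Rational(-27089, 26091) ≈ -1.0382)
T = Rational(76575, 16118) (T = Mul(Add(39298, 37277), Pow(Add(Mul(Mul(-7, 29), 11), 18351), -1)) = Mul(76575, Pow(Add(Mul(-203, 11), 18351), -1)) = Mul(76575, Pow(Add(-2233, 18351), -1)) = Mul(76575, Pow(16118, -1)) = Mul(76575, Rational(1, 16118)) = Rational(76575, 16118) ≈ 4.7509)
Pow(Add(T, u), -1) = Pow(Add(Rational(76575, 16118), Rational(-27089, 26091)), -1) = Pow(Rational(1561297823, 420534738), -1) = Rational(420534738, 1561297823)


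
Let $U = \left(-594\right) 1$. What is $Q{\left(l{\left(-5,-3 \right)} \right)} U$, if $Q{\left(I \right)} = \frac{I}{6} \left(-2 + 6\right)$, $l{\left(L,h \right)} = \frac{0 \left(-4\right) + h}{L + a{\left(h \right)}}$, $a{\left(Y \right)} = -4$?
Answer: $-132$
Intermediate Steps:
$U = -594$
$l{\left(L,h \right)} = \frac{h}{-4 + L}$ ($l{\left(L,h \right)} = \frac{0 \left(-4\right) + h}{L - 4} = \frac{0 + h}{-4 + L} = \frac{h}{-4 + L}$)
$Q{\left(I \right)} = \frac{2 I}{3}$ ($Q{\left(I \right)} = I \frac{1}{6} \cdot 4 = \frac{I}{6} \cdot 4 = \frac{2 I}{3}$)
$Q{\left(l{\left(-5,-3 \right)} \right)} U = \frac{2 \left(- \frac{3}{-4 - 5}\right)}{3} \left(-594\right) = \frac{2 \left(- \frac{3}{-9}\right)}{3} \left(-594\right) = \frac{2 \left(\left(-3\right) \left(- \frac{1}{9}\right)\right)}{3} \left(-594\right) = \frac{2}{3} \cdot \frac{1}{3} \left(-594\right) = \frac{2}{9} \left(-594\right) = -132$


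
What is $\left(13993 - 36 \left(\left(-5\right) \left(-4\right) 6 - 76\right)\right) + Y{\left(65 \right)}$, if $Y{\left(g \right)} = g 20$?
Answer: $13709$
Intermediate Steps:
$Y{\left(g \right)} = 20 g$
$\left(13993 - 36 \left(\left(-5\right) \left(-4\right) 6 - 76\right)\right) + Y{\left(65 \right)} = \left(13993 - 36 \left(\left(-5\right) \left(-4\right) 6 - 76\right)\right) + 20 \cdot 65 = \left(13993 - 36 \left(20 \cdot 6 - 76\right)\right) + 1300 = \left(13993 - 36 \left(120 - 76\right)\right) + 1300 = \left(13993 - 1584\right) + 1300 = 12409 + 1300 = 13709$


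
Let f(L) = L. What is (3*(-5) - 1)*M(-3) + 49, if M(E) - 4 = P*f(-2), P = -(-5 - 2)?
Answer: 209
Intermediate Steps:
P = 7 (P = -1*(-7) = 7)
M(E) = -10 (M(E) = 4 + 7*(-2) = 4 - 14 = -10)
(3*(-5) - 1)*M(-3) + 49 = (3*(-5) - 1)*(-10) + 49 = (-15 - 1)*(-10) + 49 = -16*(-10) + 49 = 160 + 49 = 209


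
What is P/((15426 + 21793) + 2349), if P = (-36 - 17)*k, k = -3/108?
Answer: 53/1424448 ≈ 3.7207e-5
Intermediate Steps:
k = -1/36 (k = -3*1/108 = -1/36 ≈ -0.027778)
P = 53/36 (P = (-36 - 17)*(-1/36) = -53*(-1/36) = 53/36 ≈ 1.4722)
P/((15426 + 21793) + 2349) = 53/(36*((15426 + 21793) + 2349)) = 53/(36*(37219 + 2349)) = (53/36)/39568 = (53/36)*(1/39568) = 53/1424448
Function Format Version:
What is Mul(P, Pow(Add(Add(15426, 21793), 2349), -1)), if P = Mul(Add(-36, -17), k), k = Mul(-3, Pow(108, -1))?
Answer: Rational(53, 1424448) ≈ 3.7207e-5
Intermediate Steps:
k = Rational(-1, 36) (k = Mul(-3, Rational(1, 108)) = Rational(-1, 36) ≈ -0.027778)
P = Rational(53, 36) (P = Mul(Add(-36, -17), Rational(-1, 36)) = Mul(-53, Rational(-1, 36)) = Rational(53, 36) ≈ 1.4722)
Mul(P, Pow(Add(Add(15426, 21793), 2349), -1)) = Mul(Rational(53, 36), Pow(Add(Add(15426, 21793), 2349), -1)) = Mul(Rational(53, 36), Pow(Add(37219, 2349), -1)) = Mul(Rational(53, 36), Pow(39568, -1)) = Mul(Rational(53, 36), Rational(1, 39568)) = Rational(53, 1424448)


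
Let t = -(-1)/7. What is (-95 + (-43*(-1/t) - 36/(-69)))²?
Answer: 22562500/529 ≈ 42651.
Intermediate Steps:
t = ⅐ (t = -(-1)/7 = -1*(-⅐) = ⅐ ≈ 0.14286)
(-95 + (-43*(-1/t) - 36/(-69)))² = (-95 + (-43/((-1*⅐)) - 36/(-69)))² = (-95 + (-43/(-⅐) - 36*(-1/69)))² = (-95 + (-43*(-7) + 12/23))² = (-95 + (301 + 12/23))² = (-95 + 6935/23)² = (4750/23)² = 22562500/529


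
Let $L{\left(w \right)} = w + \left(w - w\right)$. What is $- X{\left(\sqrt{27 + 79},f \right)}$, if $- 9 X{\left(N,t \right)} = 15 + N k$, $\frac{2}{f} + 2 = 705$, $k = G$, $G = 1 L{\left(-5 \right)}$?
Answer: $\frac{5}{3} - \frac{5 \sqrt{106}}{9} \approx -4.0531$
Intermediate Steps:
$L{\left(w \right)} = w$ ($L{\left(w \right)} = w + 0 = w$)
$G = -5$ ($G = 1 \left(-5\right) = -5$)
$k = -5$
$f = \frac{2}{703}$ ($f = \frac{2}{-2 + 705} = \frac{2}{703} \approx 0.002845$)
$X{\left(N,t \right)} = - \frac{5}{3} + \frac{5 N}{9}$ ($X{\left(N,t \right)} = - \frac{15 + N \left(-5\right)}{9} = - \frac{15 - 5 N}{9} = - \frac{5}{3} + \frac{5 N}{9}$)
$- X{\left(\sqrt{27 + 79},f \right)} = - (- \frac{5}{3} + \frac{5 \sqrt{27 + 79}}{9}) = - (- \frac{5}{3} + \frac{5 \sqrt{106}}{9}) = \frac{5}{3} - \frac{5 \sqrt{106}}{9}$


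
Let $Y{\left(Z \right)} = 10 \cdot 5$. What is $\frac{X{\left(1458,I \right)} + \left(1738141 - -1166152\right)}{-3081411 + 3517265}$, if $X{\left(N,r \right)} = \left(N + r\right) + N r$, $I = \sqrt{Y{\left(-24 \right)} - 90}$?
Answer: $\frac{2905751}{435854} + \frac{1459 i \sqrt{10}}{217927} \approx 6.6668 + 0.021171 i$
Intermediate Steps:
$Y{\left(Z \right)} = 50$
$I = 2 i \sqrt{10}$ ($I = \sqrt{50 - 90} = \sqrt{-40} = 2 i \sqrt{10} \approx 6.3246 i$)
$X{\left(N,r \right)} = N + r + N r$
$\frac{X{\left(1458,I \right)} + \left(1738141 - -1166152\right)}{-3081411 + 3517265} = \frac{\left(1458 + 2 i \sqrt{10} + 1458 \cdot 2 i \sqrt{10}\right) + \left(1738141 - -1166152\right)}{-3081411 + 3517265} = \frac{\left(1458 + 2 i \sqrt{10} + 2916 i \sqrt{10}\right) + \left(1738141 + 1166152\right)}{435854} = \left(\left(1458 + 2918 i \sqrt{10}\right) + 2904293\right) \frac{1}{435854} = \left(2905751 + 2918 i \sqrt{10}\right) \frac{1}{435854} = \frac{2905751}{435854} + \frac{1459 i \sqrt{10}}{217927}$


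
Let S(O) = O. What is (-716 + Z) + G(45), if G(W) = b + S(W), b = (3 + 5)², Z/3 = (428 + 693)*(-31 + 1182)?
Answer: 3870206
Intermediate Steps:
Z = 3870813 (Z = 3*((428 + 693)*(-31 + 1182)) = 3*(1121*1151) = 3*1290271 = 3870813)
b = 64 (b = 8² = 64)
G(W) = 64 + W
(-716 + Z) + G(45) = (-716 + 3870813) + (64 + 45) = 3870097 + 109 = 3870206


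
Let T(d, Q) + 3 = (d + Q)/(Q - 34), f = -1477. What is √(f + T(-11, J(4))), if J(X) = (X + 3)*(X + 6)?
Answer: I*√53221/6 ≈ 38.449*I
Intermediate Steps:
J(X) = (3 + X)*(6 + X)
T(d, Q) = -3 + (Q + d)/(-34 + Q) (T(d, Q) = -3 + (d + Q)/(Q - 34) = -3 + (Q + d)/(-34 + Q))
√(f + T(-11, J(4))) = √(-1477 + (102 - 11 - 2*(18 + 4² + 9*4))/(-34 + (18 + 4² + 9*4))) = √(-1477 + (102 - 11 - 2*(18 + 16 + 36))/(-34 + (18 + 16 + 36))) = √(-1477 + (102 - 11 - 2*70)/(-34 + 70)) = √(-1477 + (102 - 11 - 140)/36) = √(-1477 + (1/36)*(-49)) = √(-1477 - 49/36) = √(-53221/36) = I*√53221/6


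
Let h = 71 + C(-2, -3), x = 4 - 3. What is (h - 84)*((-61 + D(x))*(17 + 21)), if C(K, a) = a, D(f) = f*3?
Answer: 35264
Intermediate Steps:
x = 1
D(f) = 3*f
h = 68 (h = 71 - 3 = 68)
(h - 84)*((-61 + D(x))*(17 + 21)) = (68 - 84)*((-61 + 3*1)*(17 + 21)) = -16*(-61 + 3)*38 = -(-928)*38 = -16*(-2204) = 35264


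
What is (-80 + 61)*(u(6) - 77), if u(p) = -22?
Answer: 1881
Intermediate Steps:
(-80 + 61)*(u(6) - 77) = (-80 + 61)*(-22 - 77) = -19*(-99) = 1881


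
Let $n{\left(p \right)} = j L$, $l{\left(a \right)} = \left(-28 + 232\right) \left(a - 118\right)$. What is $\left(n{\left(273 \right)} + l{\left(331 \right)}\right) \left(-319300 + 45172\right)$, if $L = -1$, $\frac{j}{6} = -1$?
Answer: $-11913054624$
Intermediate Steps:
$j = -6$ ($j = 6 \left(-1\right) = -6$)
$l{\left(a \right)} = -24072 + 204 a$ ($l{\left(a \right)} = 204 \left(-118 + a\right) = -24072 + 204 a$)
$n{\left(p \right)} = 6$ ($n{\left(p \right)} = \left(-6\right) \left(-1\right) = 6$)
$\left(n{\left(273 \right)} + l{\left(331 \right)}\right) \left(-319300 + 45172\right) = \left(6 + \left(-24072 + 204 \cdot 331\right)\right) \left(-319300 + 45172\right) = \left(6 + \left(-24072 + 67524\right)\right) \left(-274128\right) = \left(6 + 43452\right) \left(-274128\right) = 43458 \left(-274128\right) = -11913054624$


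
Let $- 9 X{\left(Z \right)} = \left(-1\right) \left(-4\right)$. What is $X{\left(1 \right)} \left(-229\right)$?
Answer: $\frac{916}{9} \approx 101.78$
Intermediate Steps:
$X{\left(Z \right)} = - \frac{4}{9}$ ($X{\left(Z \right)} = - \frac{\left(-1\right) \left(-4\right)}{9} = \left(- \frac{1}{9}\right) 4 = - \frac{4}{9}$)
$X{\left(1 \right)} \left(-229\right) = \left(- \frac{4}{9}\right) \left(-229\right) = \frac{916}{9}$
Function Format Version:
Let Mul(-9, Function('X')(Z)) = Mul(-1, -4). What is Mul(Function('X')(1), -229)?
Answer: Rational(916, 9) ≈ 101.78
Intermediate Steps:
Function('X')(Z) = Rational(-4, 9) (Function('X')(Z) = Mul(Rational(-1, 9), Mul(-1, -4)) = Mul(Rational(-1, 9), 4) = Rational(-4, 9))
Mul(Function('X')(1), -229) = Mul(Rational(-4, 9), -229) = Rational(916, 9)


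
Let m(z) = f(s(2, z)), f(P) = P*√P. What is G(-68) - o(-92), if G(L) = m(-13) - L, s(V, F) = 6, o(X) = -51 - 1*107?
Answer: 226 + 6*√6 ≈ 240.70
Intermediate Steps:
o(X) = -158 (o(X) = -51 - 107 = -158)
f(P) = P^(3/2)
m(z) = 6*√6 (m(z) = 6^(3/2) = 6*√6)
G(L) = -L + 6*√6 (G(L) = 6*√6 - L = -L + 6*√6)
G(-68) - o(-92) = (-1*(-68) + 6*√6) - 1*(-158) = (68 + 6*√6) + 158 = 226 + 6*√6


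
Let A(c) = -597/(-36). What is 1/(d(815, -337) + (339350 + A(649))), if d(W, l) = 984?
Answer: 12/4084207 ≈ 2.9381e-6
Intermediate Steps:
A(c) = 199/12 (A(c) = -597*(-1/36) = 199/12)
1/(d(815, -337) + (339350 + A(649))) = 1/(984 + (339350 + 199/12)) = 1/(984 + 4072399/12) = 1/(4084207/12) = 12/4084207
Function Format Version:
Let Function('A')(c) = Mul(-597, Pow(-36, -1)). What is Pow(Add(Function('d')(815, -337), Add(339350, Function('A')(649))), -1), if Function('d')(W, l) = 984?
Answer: Rational(12, 4084207) ≈ 2.9381e-6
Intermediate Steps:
Function('A')(c) = Rational(199, 12) (Function('A')(c) = Mul(-597, Rational(-1, 36)) = Rational(199, 12))
Pow(Add(Function('d')(815, -337), Add(339350, Function('A')(649))), -1) = Pow(Add(984, Add(339350, Rational(199, 12))), -1) = Pow(Add(984, Rational(4072399, 12)), -1) = Pow(Rational(4084207, 12), -1) = Rational(12, 4084207)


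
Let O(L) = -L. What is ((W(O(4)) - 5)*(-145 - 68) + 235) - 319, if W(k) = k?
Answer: 1833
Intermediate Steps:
((W(O(4)) - 5)*(-145 - 68) + 235) - 319 = ((-1*4 - 5)*(-145 - 68) + 235) - 319 = ((-4 - 5)*(-213) + 235) - 319 = (-9*(-213) + 235) - 319 = (1917 + 235) - 319 = 2152 - 319 = 1833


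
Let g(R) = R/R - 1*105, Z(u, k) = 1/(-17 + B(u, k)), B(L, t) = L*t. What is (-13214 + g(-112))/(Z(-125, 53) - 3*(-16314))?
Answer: -88458156/325072763 ≈ -0.27212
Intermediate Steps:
Z(u, k) = 1/(-17 + k*u) (Z(u, k) = 1/(-17 + u*k) = 1/(-17 + k*u))
g(R) = -104 (g(R) = 1 - 105 = -104)
(-13214 + g(-112))/(Z(-125, 53) - 3*(-16314)) = (-13214 - 104)/(1/(-17 + 53*(-125)) - 3*(-16314)) = -13318/(1/(-17 - 6625) + 48942) = -13318/(1/(-6642) + 48942) = -13318/(-1/6642 + 48942) = -13318/325072763/6642 = -13318*6642/325072763 = -88458156/325072763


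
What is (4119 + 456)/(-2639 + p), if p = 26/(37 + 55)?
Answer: -210450/121381 ≈ -1.7338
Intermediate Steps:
p = 13/46 (p = 26/92 = (1/92)*26 = 13/46 ≈ 0.28261)
(4119 + 456)/(-2639 + p) = (4119 + 456)/(-2639 + 13/46) = 4575/(-121381/46) = 4575*(-46/121381) = -210450/121381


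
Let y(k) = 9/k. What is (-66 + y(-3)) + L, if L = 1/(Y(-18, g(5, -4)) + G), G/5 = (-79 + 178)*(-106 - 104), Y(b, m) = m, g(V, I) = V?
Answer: -7172206/103945 ≈ -69.000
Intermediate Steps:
G = -103950 (G = 5*((-79 + 178)*(-106 - 104)) = 5*(99*(-210)) = 5*(-20790) = -103950)
L = -1/103945 (L = 1/(5 - 103950) = 1/(-103945) = -1/103945 ≈ -9.6205e-6)
(-66 + y(-3)) + L = (-66 + 9/(-3)) - 1/103945 = (-66 + 9*(-1/3)) - 1/103945 = (-66 - 3) - 1/103945 = -69 - 1/103945 = -7172206/103945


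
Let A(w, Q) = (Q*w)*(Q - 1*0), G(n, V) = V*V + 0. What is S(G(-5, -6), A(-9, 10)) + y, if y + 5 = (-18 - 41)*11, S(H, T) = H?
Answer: -618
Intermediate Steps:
G(n, V) = V² (G(n, V) = V² + 0 = V²)
A(w, Q) = w*Q² (A(w, Q) = (Q*w)*(Q + 0) = (Q*w)*Q = w*Q²)
y = -654 (y = -5 + (-18 - 41)*11 = -5 - 59*11 = -5 - 649 = -654)
S(G(-5, -6), A(-9, 10)) + y = (-6)² - 654 = 36 - 654 = -618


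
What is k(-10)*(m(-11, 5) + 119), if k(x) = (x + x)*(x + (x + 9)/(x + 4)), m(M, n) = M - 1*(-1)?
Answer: 64310/3 ≈ 21437.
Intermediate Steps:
m(M, n) = 1 + M (m(M, n) = M + 1 = 1 + M)
k(x) = 2*x*(x + (9 + x)/(4 + x)) (k(x) = (2*x)*(x + (9 + x)/(4 + x)) = 2*x*(x + (9 + x)/(4 + x)))
k(-10)*(m(-11, 5) + 119) = (2*(-10)*(9 + (-10)² + 5*(-10))/(4 - 10))*((1 - 11) + 119) = (2*(-10)*(9 + 100 - 50)/(-6))*(-10 + 119) = (2*(-10)*(-⅙)*59)*109 = (590/3)*109 = 64310/3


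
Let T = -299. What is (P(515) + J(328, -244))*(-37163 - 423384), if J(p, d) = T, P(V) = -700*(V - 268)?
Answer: 79766279853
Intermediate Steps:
P(V) = 187600 - 700*V (P(V) = -700*(-268 + V) = 187600 - 700*V)
J(p, d) = -299
(P(515) + J(328, -244))*(-37163 - 423384) = ((187600 - 700*515) - 299)*(-37163 - 423384) = ((187600 - 360500) - 299)*(-460547) = (-172900 - 299)*(-460547) = -173199*(-460547) = 79766279853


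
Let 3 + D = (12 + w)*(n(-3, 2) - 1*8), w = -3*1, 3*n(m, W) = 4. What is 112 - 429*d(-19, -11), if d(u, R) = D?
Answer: 27139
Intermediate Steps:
n(m, W) = 4/3 (n(m, W) = (1/3)*4 = 4/3)
w = -3
D = -63 (D = -3 + (12 - 3)*(4/3 - 1*8) = -3 + 9*(4/3 - 8) = -3 + 9*(-20/3) = -3 - 60 = -63)
d(u, R) = -63
112 - 429*d(-19, -11) = 112 - 429*(-63) = 112 + 27027 = 27139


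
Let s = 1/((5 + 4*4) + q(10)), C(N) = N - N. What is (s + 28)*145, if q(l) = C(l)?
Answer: 85405/21 ≈ 4066.9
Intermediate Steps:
C(N) = 0
q(l) = 0
s = 1/21 (s = 1/((5 + 4*4) + 0) = 1/((5 + 16) + 0) = 1/(21 + 0) = 1/21 ≈ 0.047619)
(s + 28)*145 = (1/21 + 28)*145 = (589/21)*145 = 85405/21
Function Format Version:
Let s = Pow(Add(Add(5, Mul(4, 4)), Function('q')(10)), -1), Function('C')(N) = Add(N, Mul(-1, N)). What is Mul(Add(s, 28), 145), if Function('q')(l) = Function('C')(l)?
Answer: Rational(85405, 21) ≈ 4066.9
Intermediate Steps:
Function('C')(N) = 0
Function('q')(l) = 0
s = Rational(1, 21) (s = Pow(Add(Add(5, Mul(4, 4)), 0), -1) = Pow(Add(Add(5, 16), 0), -1) = Pow(Add(21, 0), -1) = Pow(21, -1) = Rational(1, 21) ≈ 0.047619)
Mul(Add(s, 28), 145) = Mul(Add(Rational(1, 21), 28), 145) = Mul(Rational(589, 21), 145) = Rational(85405, 21)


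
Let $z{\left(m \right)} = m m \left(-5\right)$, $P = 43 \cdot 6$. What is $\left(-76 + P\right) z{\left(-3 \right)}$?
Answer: $-8190$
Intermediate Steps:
$P = 258$
$z{\left(m \right)} = - 5 m^{2}$ ($z{\left(m \right)} = m^{2} \left(-5\right) = - 5 m^{2}$)
$\left(-76 + P\right) z{\left(-3 \right)} = \left(-76 + 258\right) \left(- 5 \left(-3\right)^{2}\right) = 182 \left(\left(-5\right) 9\right) = 182 \left(-45\right) = -8190$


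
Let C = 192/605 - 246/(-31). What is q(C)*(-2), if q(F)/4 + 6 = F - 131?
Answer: 19317224/18755 ≈ 1030.0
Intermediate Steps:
C = 154782/18755 (C = 192*(1/605) - 246*(-1/31) = 192/605 + 246/31 = 154782/18755 ≈ 8.2528)
q(F) = -548 + 4*F (q(F) = -24 + 4*(F - 131) = -24 + 4*(-131 + F) = -24 + (-524 + 4*F) = -548 + 4*F)
q(C)*(-2) = (-548 + 4*(154782/18755))*(-2) = (-548 + 619128/18755)*(-2) = -9658612/18755*(-2) = 19317224/18755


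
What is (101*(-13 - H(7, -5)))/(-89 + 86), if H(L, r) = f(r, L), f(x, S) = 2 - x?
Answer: 2020/3 ≈ 673.33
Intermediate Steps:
H(L, r) = 2 - r
(101*(-13 - H(7, -5)))/(-89 + 86) = (101*(-13 - (2 - 1*(-5))))/(-89 + 86) = (101*(-13 - (2 + 5)))/(-3) = (101*(-13 - 1*7))*(-⅓) = (101*(-13 - 7))*(-⅓) = (101*(-20))*(-⅓) = -2020*(-⅓) = 2020/3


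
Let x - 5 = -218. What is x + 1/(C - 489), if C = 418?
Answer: -15124/71 ≈ -213.01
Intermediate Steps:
x = -213 (x = 5 - 218 = -213)
x + 1/(C - 489) = -213 + 1/(418 - 489) = -213 + 1/(-71) = -213 - 1/71 = -15124/71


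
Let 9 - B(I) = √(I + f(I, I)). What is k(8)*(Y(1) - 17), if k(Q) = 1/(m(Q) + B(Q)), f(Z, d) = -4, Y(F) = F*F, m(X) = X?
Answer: -16/15 ≈ -1.0667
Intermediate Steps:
Y(F) = F²
B(I) = 9 - √(-4 + I) (B(I) = 9 - √(I - 4) = 9 - √(-4 + I))
k(Q) = 1/(9 + Q - √(-4 + Q)) (k(Q) = 1/(Q + (9 - √(-4 + Q))) = 1/(9 + Q - √(-4 + Q)))
k(8)*(Y(1) - 17) = (1² - 17)/(9 + 8 - √(-4 + 8)) = (1 - 17)/(9 + 8 - √4) = -16/(9 + 8 - 1*2) = -16/(9 + 8 - 2) = -16/15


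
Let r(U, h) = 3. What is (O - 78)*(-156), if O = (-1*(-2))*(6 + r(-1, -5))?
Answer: 9360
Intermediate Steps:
O = 18 (O = (-1*(-2))*(6 + 3) = 2*9 = 18)
(O - 78)*(-156) = (18 - 78)*(-156) = -60*(-156) = 9360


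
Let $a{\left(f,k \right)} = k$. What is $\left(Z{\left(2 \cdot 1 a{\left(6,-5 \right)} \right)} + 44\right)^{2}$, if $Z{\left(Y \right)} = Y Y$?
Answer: $20736$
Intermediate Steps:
$Z{\left(Y \right)} = Y^{2}$
$\left(Z{\left(2 \cdot 1 a{\left(6,-5 \right)} \right)} + 44\right)^{2} = \left(\left(2 \cdot 1 \left(-5\right)\right)^{2} + 44\right)^{2} = \left(\left(2 \left(-5\right)\right)^{2} + 44\right)^{2} = \left(\left(-10\right)^{2} + 44\right)^{2} = \left(100 + 44\right)^{2} = 144^{2} = 20736$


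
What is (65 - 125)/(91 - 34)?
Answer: -20/19 ≈ -1.0526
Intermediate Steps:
(65 - 125)/(91 - 34) = -60/57 = -60*1/57 = -20/19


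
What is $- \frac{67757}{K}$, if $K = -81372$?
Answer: $\frac{67757}{81372} \approx 0.83268$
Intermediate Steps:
$- \frac{67757}{K} = - \frac{67757}{-81372} = \left(-67757\right) \left(- \frac{1}{81372}\right) = \frac{67757}{81372}$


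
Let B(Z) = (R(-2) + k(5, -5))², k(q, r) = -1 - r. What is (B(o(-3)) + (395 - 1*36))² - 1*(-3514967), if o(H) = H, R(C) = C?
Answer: 3646736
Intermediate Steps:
B(Z) = 4 (B(Z) = (-2 + (-1 - 1*(-5)))² = (-2 + (-1 + 5))² = (-2 + 4)² = 2² = 4)
(B(o(-3)) + (395 - 1*36))² - 1*(-3514967) = (4 + (395 - 1*36))² - 1*(-3514967) = (4 + (395 - 36))² + 3514967 = (4 + 359)² + 3514967 = 363² + 3514967 = 131769 + 3514967 = 3646736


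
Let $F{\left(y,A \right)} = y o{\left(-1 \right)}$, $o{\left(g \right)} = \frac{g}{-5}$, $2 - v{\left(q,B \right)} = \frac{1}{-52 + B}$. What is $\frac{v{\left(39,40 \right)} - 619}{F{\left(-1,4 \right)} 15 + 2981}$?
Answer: $- \frac{7403}{35736} \approx -0.20716$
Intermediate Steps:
$v{\left(q,B \right)} = 2 - \frac{1}{-52 + B}$
$o{\left(g \right)} = - \frac{g}{5}$ ($o{\left(g \right)} = g \left(- \frac{1}{5}\right) = - \frac{g}{5}$)
$F{\left(y,A \right)} = \frac{y}{5}$ ($F{\left(y,A \right)} = y \left(\left(- \frac{1}{5}\right) \left(-1\right)\right) = y \frac{1}{5} = \frac{y}{5}$)
$\frac{v{\left(39,40 \right)} - 619}{F{\left(-1,4 \right)} 15 + 2981} = \frac{\frac{-105 + 2 \cdot 40}{-52 + 40} - 619}{\frac{1}{5} \left(-1\right) 15 + 2981} = \frac{\frac{-105 + 80}{-12} - 619}{\left(- \frac{1}{5}\right) 15 + 2981} = \frac{\left(- \frac{1}{12}\right) \left(-25\right) - 619}{-3 + 2981} = \frac{\frac{25}{12} - 619}{2978} = \left(- \frac{7403}{12}\right) \frac{1}{2978} = - \frac{7403}{35736}$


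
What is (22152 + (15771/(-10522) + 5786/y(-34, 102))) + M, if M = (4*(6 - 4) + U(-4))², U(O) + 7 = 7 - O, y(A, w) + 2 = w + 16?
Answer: 3409059781/152569 ≈ 22344.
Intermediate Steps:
y(A, w) = 14 + w (y(A, w) = -2 + (w + 16) = -2 + (16 + w) = 14 + w)
U(O) = -O (U(O) = -7 + (7 - O) = -O)
M = 144 (M = (4*(6 - 4) - 1*(-4))² = (4*2 + 4)² = (8 + 4)² = 12² = 144)
(22152 + (15771/(-10522) + 5786/y(-34, 102))) + M = (22152 + (15771/(-10522) + 5786/(14 + 102))) + 144 = (22152 + (15771*(-1/10522) + 5786/116)) + 144 = (22152 + (-15771/10522 + 5786*(1/116))) + 144 = (22152 + (-15771/10522 + 2893/58)) + 144 = (22152 + 7381357/152569) + 144 = 3387089845/152569 + 144 = 3409059781/152569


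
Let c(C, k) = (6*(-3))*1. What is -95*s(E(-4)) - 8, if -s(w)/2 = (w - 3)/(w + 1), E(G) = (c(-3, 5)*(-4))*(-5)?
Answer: 66098/359 ≈ 184.12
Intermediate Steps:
c(C, k) = -18 (c(C, k) = -18*1 = -18)
E(G) = -360 (E(G) = -18*(-4)*(-5) = 72*(-5) = -360)
s(w) = -2*(-3 + w)/(1 + w) (s(w) = -2*(w - 3)/(w + 1) = -2*(-3 + w)/(1 + w))
-95*s(E(-4)) - 8 = -190*(3 - 1*(-360))/(1 - 360) - 8 = -190*(3 + 360)/(-359) - 8 = -190*(-1)*363/359 - 8 = -95*(-726/359) - 8 = 68970/359 - 8 = 66098/359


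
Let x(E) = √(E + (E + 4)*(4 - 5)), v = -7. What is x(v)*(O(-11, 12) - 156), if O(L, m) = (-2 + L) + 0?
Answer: -338*I ≈ -338.0*I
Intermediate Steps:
x(E) = 2*I (x(E) = √(E + (4 + E)*(-1)) = √(E + (-4 - E)) = √(-4) = 2*I)
O(L, m) = -2 + L
x(v)*(O(-11, 12) - 156) = (2*I)*((-2 - 11) - 156) = (2*I)*(-13 - 156) = (2*I)*(-169) = -338*I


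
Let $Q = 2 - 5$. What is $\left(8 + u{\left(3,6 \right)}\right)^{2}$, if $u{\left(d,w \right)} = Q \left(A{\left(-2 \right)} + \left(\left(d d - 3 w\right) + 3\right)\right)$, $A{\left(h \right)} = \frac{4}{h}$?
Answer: $1024$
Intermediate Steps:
$Q = -3$
$u{\left(d,w \right)} = -3 - 3 d^{2} + 9 w$ ($u{\left(d,w \right)} = - 3 \left(\frac{4}{-2} + \left(\left(d d - 3 w\right) + 3\right)\right) = - 3 \left(4 \left(- \frac{1}{2}\right) + \left(\left(d^{2} - 3 w\right) + 3\right)\right) = - 3 \left(-2 + \left(3 + d^{2} - 3 w\right)\right) = - 3 \left(1 + d^{2} - 3 w\right) = -3 - 3 d^{2} + 9 w$)
$\left(8 + u{\left(3,6 \right)}\right)^{2} = \left(8 - \left(-51 + 27\right)\right)^{2} = \left(8 - -24\right)^{2} = \left(8 + 24\right)^{2} = 32^{2} = 1024$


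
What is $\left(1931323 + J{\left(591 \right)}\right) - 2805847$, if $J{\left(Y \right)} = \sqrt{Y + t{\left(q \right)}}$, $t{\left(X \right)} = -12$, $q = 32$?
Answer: $-874524 + \sqrt{579} \approx -8.745 \cdot 10^{5}$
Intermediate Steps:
$J{\left(Y \right)} = \sqrt{-12 + Y}$ ($J{\left(Y \right)} = \sqrt{Y - 12} = \sqrt{-12 + Y}$)
$\left(1931323 + J{\left(591 \right)}\right) - 2805847 = \left(1931323 + \sqrt{-12 + 591}\right) - 2805847 = \left(1931323 + \sqrt{579}\right) - 2805847 = -874524 + \sqrt{579}$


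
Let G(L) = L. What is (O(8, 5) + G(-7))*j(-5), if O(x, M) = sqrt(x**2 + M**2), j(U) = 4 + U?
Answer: 7 - sqrt(89) ≈ -2.4340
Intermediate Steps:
O(x, M) = sqrt(M**2 + x**2)
(O(8, 5) + G(-7))*j(-5) = (sqrt(5**2 + 8**2) - 7)*(4 - 5) = (sqrt(25 + 64) - 7)*(-1) = (sqrt(89) - 7)*(-1) = (-7 + sqrt(89))*(-1) = 7 - sqrt(89)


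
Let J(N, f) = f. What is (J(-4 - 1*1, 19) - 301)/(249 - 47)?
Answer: -141/101 ≈ -1.3960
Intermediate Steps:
(J(-4 - 1*1, 19) - 301)/(249 - 47) = (19 - 301)/(249 - 47) = -282/202 = -282*1/202 = -141/101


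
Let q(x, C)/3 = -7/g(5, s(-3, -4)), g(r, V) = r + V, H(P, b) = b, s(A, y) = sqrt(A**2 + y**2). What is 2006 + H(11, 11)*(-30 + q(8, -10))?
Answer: 16529/10 ≈ 1652.9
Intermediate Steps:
g(r, V) = V + r
q(x, C) = -21/10 (q(x, C) = 3*(-7/(sqrt((-3)**2 + (-4)**2) + 5)) = 3*(-7/(sqrt(9 + 16) + 5)) = 3*(-7/(sqrt(25) + 5)) = 3*(-7/(5 + 5)) = 3*(-7/10) = -21/10)
2006 + H(11, 11)*(-30 + q(8, -10)) = 2006 + 11*(-30 - 21/10) = 2006 + 11*(-321/10) = 2006 - 3531/10 = 16529/10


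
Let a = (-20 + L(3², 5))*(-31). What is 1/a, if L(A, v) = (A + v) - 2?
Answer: 1/248 ≈ 0.0040323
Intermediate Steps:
L(A, v) = -2 + A + v
a = 248 (a = (-20 + (-2 + 3² + 5))*(-31) = (-20 + (-2 + 9 + 5))*(-31) = (-20 + 12)*(-31) = -8*(-31) = 248)
1/a = 1/248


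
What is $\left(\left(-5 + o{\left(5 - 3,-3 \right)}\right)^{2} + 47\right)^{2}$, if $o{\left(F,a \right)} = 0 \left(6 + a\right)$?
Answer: $5184$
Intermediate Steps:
$o{\left(F,a \right)} = 0$
$\left(\left(-5 + o{\left(5 - 3,-3 \right)}\right)^{2} + 47\right)^{2} = \left(\left(-5 + 0\right)^{2} + 47\right)^{2} = \left(\left(-5\right)^{2} + 47\right)^{2} = \left(25 + 47\right)^{2} = 72^{2} = 5184$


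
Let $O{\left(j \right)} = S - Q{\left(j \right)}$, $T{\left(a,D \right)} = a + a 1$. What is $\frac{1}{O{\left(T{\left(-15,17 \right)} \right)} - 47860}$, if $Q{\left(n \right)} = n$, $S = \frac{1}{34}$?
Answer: $- \frac{34}{1626219} \approx -2.0907 \cdot 10^{-5}$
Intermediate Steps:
$S = \frac{1}{34} \approx 0.029412$
$T{\left(a,D \right)} = 2 a$ ($T{\left(a,D \right)} = a + a = 2 a$)
$O{\left(j \right)} = \frac{1}{34} - j$
$\frac{1}{O{\left(T{\left(-15,17 \right)} \right)} - 47860} = \frac{1}{\left(\frac{1}{34} - 2 \left(-15\right)\right) - 47860} = \frac{1}{\left(\frac{1}{34} - -30\right) - 47860} = \frac{1}{\left(\frac{1}{34} + 30\right) - 47860} = \frac{1}{\frac{1021}{34} - 47860} = \frac{1}{- \frac{1626219}{34}} = - \frac{34}{1626219}$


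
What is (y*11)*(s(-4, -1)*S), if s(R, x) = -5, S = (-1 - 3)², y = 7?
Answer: -6160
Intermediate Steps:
S = 16 (S = (-4)² = 16)
(y*11)*(s(-4, -1)*S) = (7*11)*(-5*16) = 77*(-80) = -6160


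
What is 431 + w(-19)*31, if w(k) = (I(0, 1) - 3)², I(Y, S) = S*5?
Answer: 555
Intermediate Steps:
I(Y, S) = 5*S
w(k) = 4 (w(k) = (5*1 - 3)² = (5 - 3)² = 2² = 4)
431 + w(-19)*31 = 431 + 4*31 = 431 + 124 = 555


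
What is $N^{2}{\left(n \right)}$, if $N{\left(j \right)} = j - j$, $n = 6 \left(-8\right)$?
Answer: $0$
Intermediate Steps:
$n = -48$
$N{\left(j \right)} = 0$
$N^{2}{\left(n \right)} = 0^{2} = 0$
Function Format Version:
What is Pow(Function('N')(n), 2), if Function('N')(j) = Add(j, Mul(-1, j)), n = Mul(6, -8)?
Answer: 0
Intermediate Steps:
n = -48
Function('N')(j) = 0
Pow(Function('N')(n), 2) = Pow(0, 2) = 0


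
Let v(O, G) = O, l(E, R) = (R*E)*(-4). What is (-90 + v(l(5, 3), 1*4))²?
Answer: 22500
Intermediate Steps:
l(E, R) = -4*E*R (l(E, R) = (E*R)*(-4) = -4*E*R)
(-90 + v(l(5, 3), 1*4))² = (-90 - 4*5*3)² = (-90 - 60)² = (-150)² = 22500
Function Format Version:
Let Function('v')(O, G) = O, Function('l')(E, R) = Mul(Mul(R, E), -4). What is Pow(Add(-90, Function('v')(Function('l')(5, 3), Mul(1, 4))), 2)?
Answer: 22500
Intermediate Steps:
Function('l')(E, R) = Mul(-4, E, R) (Function('l')(E, R) = Mul(Mul(E, R), -4) = Mul(-4, E, R))
Pow(Add(-90, Function('v')(Function('l')(5, 3), Mul(1, 4))), 2) = Pow(Add(-90, Mul(-4, 5, 3)), 2) = Pow(Add(-90, -60), 2) = Pow(-150, 2) = 22500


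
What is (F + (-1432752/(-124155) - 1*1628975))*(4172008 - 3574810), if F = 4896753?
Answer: 26921182225713524/13795 ≈ 1.9515e+12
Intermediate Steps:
(F + (-1432752/(-124155) - 1*1628975))*(4172008 - 3574810) = (4896753 + (-1432752/(-124155) - 1*1628975))*(4172008 - 3574810) = (4896753 + (-1432752*(-1/124155) - 1628975))*597198 = (4896753 + (477584/41385 - 1628975))*597198 = (4896753 - 67414652791/41385)*597198 = (135237470114/41385)*597198 = 26921182225713524/13795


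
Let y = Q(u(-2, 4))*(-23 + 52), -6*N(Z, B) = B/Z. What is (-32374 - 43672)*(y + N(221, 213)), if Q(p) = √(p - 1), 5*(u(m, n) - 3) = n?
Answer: 2699633/221 - 2205334*√70/5 ≈ -3.6780e+6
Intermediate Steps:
u(m, n) = 3 + n/5
N(Z, B) = -B/(6*Z)
Q(p) = √(-1 + p)
y = 29*√70/5 (y = √(-1 + (3 + (⅕)*4))*(-23 + 52) = √(-1 + (3 + ⅘))*29 = √(-1 + 19/5)*29 = √(14/5)*29 = (√70/5)*29 = 29*√70/5 ≈ 48.526)
(-32374 - 43672)*(y + N(221, 213)) = (-32374 - 43672)*(29*√70/5 - ⅙*213/221) = -76046*(29*√70/5 - ⅙*213*1/221) = -76046*(29*√70/5 - 71/442) = -76046*(-71/442 + 29*√70/5) = 2699633/221 - 2205334*√70/5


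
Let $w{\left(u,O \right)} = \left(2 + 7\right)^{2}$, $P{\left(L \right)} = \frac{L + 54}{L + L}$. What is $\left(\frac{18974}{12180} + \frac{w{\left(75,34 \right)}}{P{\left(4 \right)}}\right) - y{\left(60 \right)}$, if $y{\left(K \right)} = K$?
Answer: $- \frac{287873}{6090} \approx -47.27$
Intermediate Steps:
$P{\left(L \right)} = \frac{54 + L}{2 L}$
$w{\left(u,O \right)} = 81$ ($w{\left(u,O \right)} = 9^{2} = 81$)
$\left(\frac{18974}{12180} + \frac{w{\left(75,34 \right)}}{P{\left(4 \right)}}\right) - y{\left(60 \right)} = \left(\frac{18974}{12180} + \frac{81}{\frac{1}{2} \cdot \frac{1}{4} \left(54 + 4\right)}\right) - 60 = \left(18974 \cdot \frac{1}{12180} + \frac{81}{\frac{1}{2} \cdot \frac{1}{4} \cdot 58}\right) - 60 = \left(\frac{9487}{6090} + \frac{81}{\frac{29}{4}}\right) - 60 = \left(\frac{9487}{6090} + 81 \cdot \frac{4}{29}\right) - 60 = \left(\frac{9487}{6090} + \frac{324}{29}\right) - 60 = \frac{77527}{6090} - 60 = - \frac{287873}{6090}$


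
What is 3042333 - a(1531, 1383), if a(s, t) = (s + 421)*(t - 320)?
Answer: 967357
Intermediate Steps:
a(s, t) = (-320 + t)*(421 + s) (a(s, t) = (421 + s)*(-320 + t) = (-320 + t)*(421 + s))
3042333 - a(1531, 1383) = 3042333 - (-134720 - 320*1531 + 421*1383 + 1531*1383) = 3042333 - (-134720 - 489920 + 582243 + 2117373) = 3042333 - 1*2074976 = 3042333 - 2074976 = 967357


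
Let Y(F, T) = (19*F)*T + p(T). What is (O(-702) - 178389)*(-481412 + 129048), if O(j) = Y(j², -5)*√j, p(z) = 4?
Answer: 62857861596 + 49489216538592*I*√78 ≈ 6.2858e+10 + 4.3708e+14*I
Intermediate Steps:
Y(F, T) = 4 + 19*F*T (Y(F, T) = (19*F)*T + 4 = 19*F*T + 4 = 4 + 19*F*T)
O(j) = √j*(4 - 95*j²) (O(j) = (4 + 19*j²*(-5))*√j = (4 - 95*j²)*√j = √j*(4 - 95*j²))
(O(-702) - 178389)*(-481412 + 129048) = (√(-702)*(4 - 95*(-702)²) - 178389)*(-481412 + 129048) = ((3*I*√78)*(4 - 95*492804) - 178389)*(-352364) = ((3*I*√78)*(4 - 46816380) - 178389)*(-352364) = ((3*I*√78)*(-46816376) - 178389)*(-352364) = (-140449128*I*√78 - 178389)*(-352364) = (-178389 - 140449128*I*√78)*(-352364) = 62857861596 + 49489216538592*I*√78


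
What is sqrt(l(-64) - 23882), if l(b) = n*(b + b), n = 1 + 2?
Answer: I*sqrt(24266) ≈ 155.78*I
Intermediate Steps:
n = 3
l(b) = 6*b (l(b) = 3*(b + b) = 3*(2*b) = 6*b)
sqrt(l(-64) - 23882) = sqrt(6*(-64) - 23882) = sqrt(-384 - 23882) = sqrt(-24266) = I*sqrt(24266)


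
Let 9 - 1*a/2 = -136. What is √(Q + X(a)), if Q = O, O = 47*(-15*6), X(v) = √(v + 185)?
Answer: √(-4230 + 5*√19) ≈ 64.871*I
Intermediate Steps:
a = 290 (a = 18 - 2*(-136) = 18 + 272 = 290)
X(v) = √(185 + v)
O = -4230 (O = 47*(-90) = -4230)
Q = -4230
√(Q + X(a)) = √(-4230 + √(185 + 290)) = √(-4230 + √475) = √(-4230 + 5*√19)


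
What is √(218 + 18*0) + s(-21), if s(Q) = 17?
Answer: 17 + √218 ≈ 31.765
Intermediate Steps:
√(218 + 18*0) + s(-21) = √(218 + 18*0) + 17 = √(218 + 0) + 17 = √218 + 17 = 17 + √218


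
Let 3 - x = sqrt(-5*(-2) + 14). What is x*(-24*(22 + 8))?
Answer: -2160 + 1440*sqrt(6) ≈ 1367.3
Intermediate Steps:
x = 3 - 2*sqrt(6) (x = 3 - sqrt(-5*(-2) + 14) = 3 - sqrt(10 + 14) = 3 - sqrt(24) = 3 - 2*sqrt(6) ≈ -1.8990)
x*(-24*(22 + 8)) = (3 - 2*sqrt(6))*(-24*(22 + 8)) = (3 - 2*sqrt(6))*(-24*30) = (3 - 2*sqrt(6))*(-720) = -2160 + 1440*sqrt(6)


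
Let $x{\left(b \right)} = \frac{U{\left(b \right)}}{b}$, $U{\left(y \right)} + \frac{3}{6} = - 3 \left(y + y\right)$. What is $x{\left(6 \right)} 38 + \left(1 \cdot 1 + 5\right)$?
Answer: $- \frac{1351}{6} \approx -225.17$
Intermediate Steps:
$U{\left(y \right)} = - \frac{1}{2} - 6 y$ ($U{\left(y \right)} = - \frac{1}{2} - 3 \left(y + y\right) = - \frac{1}{2} - 3 \cdot 2 y = - \frac{1}{2} - 6 y$)
$x{\left(b \right)} = \frac{- \frac{1}{2} - 6 b}{b}$
$x{\left(6 \right)} 38 + \left(1 \cdot 1 + 5\right) = \left(-6 - \frac{1}{2 \cdot 6}\right) 38 + \left(1 \cdot 1 + 5\right) = \left(-6 - \frac{1}{12}\right) 38 + \left(1 + 5\right) = \left(-6 - \frac{1}{12}\right) 38 + 6 = \left(- \frac{73}{12}\right) 38 + 6 = - \frac{1387}{6} + 6 = - \frac{1351}{6}$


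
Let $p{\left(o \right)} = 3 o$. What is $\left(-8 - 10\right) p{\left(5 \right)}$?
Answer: $-270$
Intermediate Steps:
$\left(-8 - 10\right) p{\left(5 \right)} = \left(-8 - 10\right) 3 \cdot 5 = \left(-18\right) 15 = -270$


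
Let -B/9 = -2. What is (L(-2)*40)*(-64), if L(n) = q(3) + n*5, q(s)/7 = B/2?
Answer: -135680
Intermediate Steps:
B = 18 (B = -9*(-2) = 18)
q(s) = 63 (q(s) = 7*(18/2) = 7*(18*(½)) = 7*9 = 63)
L(n) = 63 + 5*n (L(n) = 63 + n*5 = 63 + 5*n)
(L(-2)*40)*(-64) = ((63 + 5*(-2))*40)*(-64) = ((63 - 10)*40)*(-64) = (53*40)*(-64) = 2120*(-64) = -135680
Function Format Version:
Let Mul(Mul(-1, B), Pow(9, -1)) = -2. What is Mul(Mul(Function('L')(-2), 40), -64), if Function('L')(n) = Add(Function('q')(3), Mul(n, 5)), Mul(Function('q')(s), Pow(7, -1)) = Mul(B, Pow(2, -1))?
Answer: -135680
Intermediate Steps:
B = 18 (B = Mul(-9, -2) = 18)
Function('q')(s) = 63 (Function('q')(s) = Mul(7, Mul(18, Pow(2, -1))) = Mul(7, Mul(18, Rational(1, 2))) = Mul(7, 9) = 63)
Function('L')(n) = Add(63, Mul(5, n)) (Function('L')(n) = Add(63, Mul(n, 5)) = Add(63, Mul(5, n)))
Mul(Mul(Function('L')(-2), 40), -64) = Mul(Mul(Add(63, Mul(5, -2)), 40), -64) = Mul(Mul(Add(63, -10), 40), -64) = Mul(Mul(53, 40), -64) = Mul(2120, -64) = -135680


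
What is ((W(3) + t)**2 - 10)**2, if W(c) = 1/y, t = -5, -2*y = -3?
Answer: 6241/81 ≈ 77.049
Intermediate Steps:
y = 3/2 (y = -1/2*(-3) = 3/2 ≈ 1.5000)
W(c) = 2/3 (W(c) = 1/(3/2) = 2/3)
((W(3) + t)**2 - 10)**2 = ((2/3 - 5)**2 - 10)**2 = ((-13/3)**2 - 10)**2 = (169/9 - 10)**2 = (79/9)**2 = 6241/81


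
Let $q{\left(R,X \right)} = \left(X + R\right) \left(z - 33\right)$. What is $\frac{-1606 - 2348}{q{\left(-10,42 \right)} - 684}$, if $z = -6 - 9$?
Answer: $\frac{659}{370} \approx 1.7811$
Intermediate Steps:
$z = -15$ ($z = -6 - 9 = -15$)
$q{\left(R,X \right)} = - 48 R - 48 X$ ($q{\left(R,X \right)} = \left(X + R\right) \left(-15 - 33\right) = \left(R + X\right) \left(-48\right) = - 48 R - 48 X$)
$\frac{-1606 - 2348}{q{\left(-10,42 \right)} - 684} = \frac{-1606 - 2348}{\left(\left(-48\right) \left(-10\right) - 2016\right) - 684} = - \frac{3954}{\left(480 - 2016\right) - 684} = - \frac{3954}{-1536 - 684} = - \frac{3954}{-2220} = \left(-3954\right) \left(- \frac{1}{2220}\right) = \frac{659}{370}$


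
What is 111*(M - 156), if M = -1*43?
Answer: -22089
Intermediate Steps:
M = -43
111*(M - 156) = 111*(-43 - 156) = 111*(-199) = -22089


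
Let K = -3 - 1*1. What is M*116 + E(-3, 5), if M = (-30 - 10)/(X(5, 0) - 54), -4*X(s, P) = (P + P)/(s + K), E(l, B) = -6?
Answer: 2158/27 ≈ 79.926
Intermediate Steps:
K = -4 (K = -3 - 1 = -4)
X(s, P) = -P/(2*(-4 + s)) (X(s, P) = -(P + P)/(4*(s - 4)) = -2*P/(4*(-4 + s)) = -P/(2*(-4 + s)))
M = 20/27 (M = (-30 - 10)/(-1*0/(-8 + 2*5) - 54) = -40/(-1*0/(-8 + 10) - 54) = -40/(-1*0/2 - 54) = -40/(-1*0*½ - 54) = -40/(0 - 54) = -40/(-54) = -40*(-1/54) = 20/27 ≈ 0.74074)
M*116 + E(-3, 5) = (20/27)*116 - 6 = 2320/27 - 6 = 2158/27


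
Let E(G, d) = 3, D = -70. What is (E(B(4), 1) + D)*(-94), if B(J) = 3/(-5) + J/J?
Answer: 6298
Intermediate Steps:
B(J) = ⅖ (B(J) = 3*(-⅕) + 1 = -⅗ + 1 = ⅖)
(E(B(4), 1) + D)*(-94) = (3 - 70)*(-94) = -67*(-94) = 6298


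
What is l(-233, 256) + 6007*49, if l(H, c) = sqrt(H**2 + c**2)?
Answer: 294343 + 5*sqrt(4793) ≈ 2.9469e+5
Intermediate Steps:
l(-233, 256) + 6007*49 = sqrt((-233)**2 + 256**2) + 6007*49 = sqrt(54289 + 65536) + 294343 = sqrt(119825) + 294343 = 5*sqrt(4793) + 294343 = 294343 + 5*sqrt(4793)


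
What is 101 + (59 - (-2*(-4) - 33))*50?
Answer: 4301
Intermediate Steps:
101 + (59 - (-2*(-4) - 33))*50 = 101 + (59 - (8 - 33))*50 = 101 + (59 - 1*(-25))*50 = 101 + (59 + 25)*50 = 101 + 84*50 = 101 + 4200 = 4301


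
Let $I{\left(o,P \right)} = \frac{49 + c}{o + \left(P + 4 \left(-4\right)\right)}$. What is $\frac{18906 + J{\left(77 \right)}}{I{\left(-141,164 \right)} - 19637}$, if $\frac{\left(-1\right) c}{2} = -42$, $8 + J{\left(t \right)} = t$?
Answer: $- \frac{18975}{19618} \approx -0.96722$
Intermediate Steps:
$J{\left(t \right)} = -8 + t$
$c = 84$ ($c = \left(-2\right) \left(-42\right) = 84$)
$I{\left(o,P \right)} = \frac{133}{-16 + P + o}$ ($I{\left(o,P \right)} = \frac{49 + 84}{o + \left(P + 4 \left(-4\right)\right)} = \frac{133}{o + \left(P - 16\right)} = \frac{133}{o + \left(-16 + P\right)} = \frac{133}{-16 + P + o}$)
$\frac{18906 + J{\left(77 \right)}}{I{\left(-141,164 \right)} - 19637} = \frac{18906 + \left(-8 + 77\right)}{\frac{133}{-16 + 164 - 141} - 19637} = \frac{18906 + 69}{\frac{133}{7} - 19637} = \frac{18975}{133 \cdot \frac{1}{7} - 19637} = \frac{18975}{19 - 19637} = \frac{18975}{-19618} = 18975 \left(- \frac{1}{19618}\right) = - \frac{18975}{19618}$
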